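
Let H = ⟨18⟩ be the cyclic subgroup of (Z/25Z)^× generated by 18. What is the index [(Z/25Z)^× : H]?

5

The order of 18 must divide φ(25) = φ(5^2) = 5·(5−1) = 20 = 2^2 · 5.
Divisors of 20: 1, 2, 4, 5, 10, 20.
Check 18^d mod 25 for each divisor in increasing order:
18^1 ≡ 18
18^2 ≡ 24
18^4 ≡ 1
So ord_25(18) = 4, hence |⟨18⟩| = 4.
[(Z/25Z)^× : ⟨18⟩] = 20/4 = 5.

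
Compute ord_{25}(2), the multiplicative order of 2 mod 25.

20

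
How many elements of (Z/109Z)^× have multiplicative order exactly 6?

2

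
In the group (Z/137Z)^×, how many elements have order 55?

φ(137) = 137 − 1 = 136 = 2^3 · 17.
Since (Z/137Z)^× is cyclic of order 136, the number of elements of order d is φ(d) when d | 136 and 0 otherwise.
Since 55 ∤ 136, the count is 0.

0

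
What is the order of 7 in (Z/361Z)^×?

57

The order of 7 must divide φ(361) = φ(19^2) = 19·(19−1) = 342 = 2 · 3^2 · 19.
Divisors of 342: 1, 2, 3, 6, 9, 18, 19, 38, 57, 114, 171, 342.
Check 7^d mod 361 for each divisor in increasing order:
7^1 ≡ 7
7^2 ≡ 49
7^3 ≡ 343
7^6 ≡ 324
7^9 ≡ 305
7^18 ≡ 248
7^19 ≡ 292
7^38 ≡ 68
7^57 ≡ 1
The smallest such exponent is 57, so the order of 7 is 57.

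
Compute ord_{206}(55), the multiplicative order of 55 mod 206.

By Lagrange's theorem, ord_206(55) divides φ(206) = φ(2)·φ(103) = 1·102 = 102 = 2 · 3 · 17.
Divisors of 102: 1, 2, 3, 6, 17, 34, 51, 102.
Test each divisor d:
55^1 ≡ 55
55^2 ≡ 141
55^3 ≡ 133
55^6 ≡ 179
55^17 ≡ 159
55^34 ≡ 149
55^51 ≡ 1
Therefore the multiplicative order of 55 modulo 206 is 51.

51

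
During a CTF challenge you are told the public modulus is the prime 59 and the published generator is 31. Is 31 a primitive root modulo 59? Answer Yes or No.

φ(59) = 59 − 1 = 58 = 2 · 29.
It suffices to check that the order of 31 is not a proper divisor of 58: compute 31^(58/q) for q ∈ {2, 29}.
31^29 ≡ 58 (mod 59)  [q = 2: ≢ 1 ✓]
31^2 ≡ 17 (mod 59)  [q = 29: ≢ 1 ✓]
All checks pass, so 31 has order 58 and is a primitive root modulo 59.

Yes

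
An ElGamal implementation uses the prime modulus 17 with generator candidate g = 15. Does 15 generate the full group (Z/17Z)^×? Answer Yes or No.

No

φ(17) = 17 − 1 = 16 = 2^4.
15 is a primitive root mod 17 iff 15^(φ(17)/q) ≢ 1 for every prime q | φ(17), i.e. q ∈ {2}.
15^8 ≡ 1 (mod 17)  [q = 2: ≡ 1 ✗]
The check at q = 2 fails, so 15 generates a proper subgroup.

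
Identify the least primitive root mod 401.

φ(401) = 401 − 1 = 400 = 2^4 · 5^2.
Test candidates g = 2, 3, … against the prime factors q ∈ {2, 5} of φ(401): g is a generator iff g^(400/q) ≢ 1 for every such q.
g = 2: 2^200 ≡ 1 — hits 1, so not a primitive root.
g = 3: 3^200 ≡ 400; 3^80 ≡ 72 — none is 1, so 3 is a primitive root.
Hence the least primitive root of 401 is 3.

3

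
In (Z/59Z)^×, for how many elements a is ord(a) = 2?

φ(59) = 59 − 1 = 58 = 2 · 29.
Since (Z/59Z)^× is cyclic of order 58, the number of elements of order d is φ(d) when d | 58 and 0 otherwise.
2 | 58, and φ(2) = 2 − 1 = 1.

1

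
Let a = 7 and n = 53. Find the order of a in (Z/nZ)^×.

The order of 7 must divide φ(53) = 53 − 1 = 52 = 2^2 · 13.
Divisors of 52: 1, 2, 4, 13, 26, 52.
Check 7^d mod 53 for each divisor in increasing order:
7^1 ≡ 7 (mod 53)
7^2 ≡ 49 (mod 53)
7^4 ≡ 16 (mod 53)
7^13 ≡ 52 (mod 53)
7^26 ≡ 1 (mod 53) ✓
The smallest such exponent is 26, so the order of 7 is 26.

26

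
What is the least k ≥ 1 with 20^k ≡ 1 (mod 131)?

Since 20 ∈ (Z/131Z)^×, its order divides φ(131) = 131 − 1 = 130 = 2 · 5 · 13.
Divisors of 130: 1, 2, 5, 10, 13, 26, 65, 130.
Compute 20^d (mod 131) for the divisors d until we hit 1:
20^1 ≡ 20 (mod 131)
20^2 ≡ 7 (mod 131)
20^5 ≡ 63 (mod 131)
20^10 ≡ 39 (mod 131)
20^13 ≡ 89 (mod 131)
20^26 ≡ 61 (mod 131)
20^65 ≡ 1 (mod 131) ✓
Therefore the multiplicative order of 20 modulo 131 is 65.

65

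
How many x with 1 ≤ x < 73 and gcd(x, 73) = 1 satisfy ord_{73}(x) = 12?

φ(73) = 73 − 1 = 72 = 2^3 · 3^2.
In a cyclic group of order 72, there are φ(d) elements of order d for each divisor d of 72, and zero for non-divisors.
12 = 2^2 · 3 divides 72, and φ(12) = 4.

4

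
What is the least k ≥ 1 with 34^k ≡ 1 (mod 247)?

36

Since 34 ∈ (Z/247Z)^×, its order divides φ(247) = φ(13·19) = (13−1)·(19−1) = 12·18 = 216 = 2^3 · 3^3.
Divisors of 216: 1, 2, 3, 4, 6, 8, 9, 12, 18, 24, 27, 36, 54, 72, 108, 216.
Evaluate successive powers at the divisors of 216:
34^1 ≡ 34 (mod 247)
34^2 ≡ 168 (mod 247)
34^3 ≡ 31 (mod 247)
34^4 ≡ 66 (mod 247)
34^6 ≡ 220 (mod 247)
34^8 ≡ 157 (mod 247)
34^9 ≡ 151 (mod 247)
34^12 ≡ 235 (mod 247)
34^18 ≡ 77 (mod 247)
34^24 ≡ 144 (mod 247)
34^27 ≡ 18 (mod 247)
34^36 ≡ 1 (mod 247) ✓
So ord_247(34) = 36.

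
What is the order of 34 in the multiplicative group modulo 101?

ord(34) | φ(101) = 101 − 1 = 100 = 2^2 · 5^2.
Divisors of 100: 1, 2, 4, 5, 10, 20, 25, 50, 100.
Test each divisor d:
34^1 ≡ 34 (mod 101)
34^2 ≡ 45 (mod 101)
34^4 ≡ 5 (mod 101)
34^5 ≡ 69 (mod 101)
34^10 ≡ 14 (mod 101)
34^20 ≡ 95 (mod 101)
34^25 ≡ 91 (mod 101)
34^50 ≡ 100 (mod 101)
34^100 ≡ 1 (mod 101) ✓
The smallest such exponent is 100, so the order of 34 is 100.

100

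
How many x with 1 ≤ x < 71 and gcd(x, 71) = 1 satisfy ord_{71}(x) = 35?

24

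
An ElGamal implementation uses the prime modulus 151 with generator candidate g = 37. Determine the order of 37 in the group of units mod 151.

Since 37 ∈ (Z/151Z)^×, its order divides φ(151) = 151 − 1 = 150 = 2 · 3 · 5^2.
Divisors of 150: 1, 2, 3, 5, 6, 10, 15, 25, 30, 50, 75, 150.
Compute 37^d (mod 151) for the divisors d until we hit 1:
37^1 ≡ 37 (mod 151)
37^2 ≡ 10 (mod 151)
37^3 ≡ 68 (mod 151)
37^5 ≡ 76 (mod 151)
37^6 ≡ 94 (mod 151)
37^10 ≡ 38 (mod 151)
37^15 ≡ 19 (mod 151)
37^25 ≡ 118 (mod 151)
37^30 ≡ 59 (mod 151)
37^50 ≡ 32 (mod 151)
37^75 ≡ 1 (mod 151) ✓
Therefore the multiplicative order of 37 modulo 151 is 75.

75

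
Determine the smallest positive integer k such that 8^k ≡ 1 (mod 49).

Since 8 ∈ (Z/49Z)^×, its order divides φ(49) = φ(7^2) = 7·(7−1) = 42 = 2 · 3 · 7.
Divisors of 42: 1, 2, 3, 6, 7, 14, 21, 42.
Check 8^d mod 49 for each divisor in increasing order:
8^1 ≡ 8 (mod 49)
8^2 ≡ 15 (mod 49)
8^3 ≡ 22 (mod 49)
8^6 ≡ 43 (mod 49)
8^7 ≡ 1 (mod 49) ✓
Therefore the multiplicative order of 8 modulo 49 is 7.

7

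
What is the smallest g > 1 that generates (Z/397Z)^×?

5

φ(397) = 397 − 1 = 396 = 2^2 · 3^2 · 11.
Test candidates g = 2, 3, … against the prime factors q ∈ {2, 3, 11} of φ(397): g is a generator iff g^(396/q) ≢ 1 for every such q.
g = 2: 2^198 ≡ 396; 2^132 ≡ 1 — hits 1, so not a primitive root.
g = 3: 3^198 ≡ 1 — hits 1, so not a primitive root.
g = 4: 4^198 ≡ 1 — hits 1, so not a primitive root.
g = 5: 5^198 ≡ 396; 5^132 ≡ 362; 5^36 ≡ 290 — none is 1, so 5 is a primitive root.
The smallest primitive root modulo 397 is 5.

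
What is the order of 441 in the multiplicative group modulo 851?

99

By Lagrange's theorem, ord_851(441) divides φ(851) = φ(23·37) = (23−1)·(37−1) = 22·36 = 792 = 2^3 · 3^2 · 11.
Divisors of 792: 1, 2, 3, 4, 6, 8, 9, 11, 12, 18, 22, 24, 33, 36, 44, 66, 72, 88, 99, 132, 198, 264, 396, 792.
Check 441^d mod 851 for each divisor in increasing order:
441^1 ≡ 441 (mod 851)
441^2 ≡ 453 (mod 851)
441^3 ≡ 639 (mod 851)
441^4 ≡ 118 (mod 851)
441^6 ≡ 692 (mod 851)
441^8 ≡ 308 (mod 851)
441^9 ≡ 519 (mod 851)
441^11 ≡ 231 (mod 851)
441^12 ≡ 602 (mod 851)
441^18 ≡ 445 (mod 851)
441^22 ≡ 599 (mod 851)
441^24 ≡ 729 (mod 851)
441^33 ≡ 507 (mod 851)
441^36 ≡ 593 (mod 851)
441^44 ≡ 530 (mod 851)
441^66 ≡ 47 (mod 851)
441^72 ≡ 186 (mod 851)
441^88 ≡ 70 (mod 851)
441^99 ≡ 1 (mod 851) ✓
Hence ord(441) = 99.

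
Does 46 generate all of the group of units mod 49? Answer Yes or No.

φ(49) = φ(7^2) = 7·(7−1) = 42 = 2 · 3 · 7.
It suffices to check that the order of 46 is not a proper divisor of 42: compute 46^(42/q) for q ∈ {2, 3, 7}.
46^21 ≡ 1 (mod 49)  [q = 2: ≡ 1 ✗]
46^14 ≡ 30 (mod 49)  [q = 3: ≢ 1 ✓]
46^6 ≡ 43 (mod 49)  [q = 7: ≢ 1 ✓]
46^21 ≡ 1 shows ord(46) | 21, strictly less than φ(49); not a primitive root.

No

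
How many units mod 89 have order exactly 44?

φ(89) = 89 − 1 = 88 = 2^3 · 11.
Since (Z/89Z)^× is cyclic of order 88, the number of elements of order d is φ(d) when d | 88 and 0 otherwise.
44 = 2^2 · 11 divides 88, and φ(44) = 20.

20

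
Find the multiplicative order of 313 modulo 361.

171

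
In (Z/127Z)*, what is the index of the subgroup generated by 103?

Since 103 ∈ (Z/127Z)^×, its order divides φ(127) = 127 − 1 = 126 = 2 · 3^2 · 7.
Divisors of 126: 1, 2, 3, 6, 7, 9, 14, 18, 21, 42, 63, 126.
Evaluate successive powers at the divisors of 126:
103^1 ≡ 103 (mod 127)
103^2 ≡ 68 (mod 127)
103^3 ≡ 19 (mod 127)
103^6 ≡ 107 (mod 127)
103^7 ≡ 99 (mod 127)
103^9 ≡ 1 (mod 127) ✓
So ord_127(103) = 9, hence |⟨103⟩| = 9.
The index is φ(127) / ord(103) = 126 / 9 = 14.

14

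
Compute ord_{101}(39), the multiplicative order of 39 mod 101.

20

Since 39 ∈ (Z/101Z)^×, its order divides φ(101) = 101 − 1 = 100 = 2^2 · 5^2.
Divisors of 100: 1, 2, 4, 5, 10, 20, 25, 50, 100.
Evaluate successive powers at the divisors of 100:
39^1 ≡ 39 (mod 101)
39^2 ≡ 6 (mod 101)
39^4 ≡ 36 (mod 101)
39^5 ≡ 91 (mod 101)
39^10 ≡ 100 (mod 101)
39^20 ≡ 1 (mod 101) ✓
So ord_101(39) = 20.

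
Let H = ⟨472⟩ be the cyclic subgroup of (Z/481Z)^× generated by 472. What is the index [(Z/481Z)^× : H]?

24

The order of 472 must divide φ(481) = φ(13·37) = (13−1)·(37−1) = 12·36 = 432 = 2^4 · 3^3.
Divisors of 432: 1, 2, 3, 4, 6, 8, 9, 12, 16, 18, 24, 27, 36, 48, 54, 72, 108, 144, 216, 432.
Compute 472^d (mod 481) for the divisors d until we hit 1:
472^1 ≡ 472 (mod 481)
472^2 ≡ 81 (mod 481)
472^3 ≡ 233 (mod 481)
472^4 ≡ 308 (mod 481)
472^6 ≡ 417 (mod 481)
472^8 ≡ 107 (mod 481)
472^9 ≡ 480 (mod 481)
472^12 ≡ 248 (mod 481)
472^16 ≡ 386 (mod 481)
472^18 ≡ 1 (mod 481) ✓
So ord_481(472) = 18, hence |⟨472⟩| = 18.
[(Z/481Z)^× : ⟨472⟩] = 432/18 = 24.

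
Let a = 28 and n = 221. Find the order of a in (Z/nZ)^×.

Since 28 ∈ (Z/221Z)^×, its order divides φ(221) = φ(13·17) = (13−1)·(17−1) = 12·16 = 192 = 2^6 · 3.
Divisors of 192: 1, 2, 3, 4, 6, 8, 12, 16, 24, 32, 48, 64, 96, 192.
Test each divisor d:
28^1 ≡ 28 (mod 221)
28^2 ≡ 121 (mod 221)
28^3 ≡ 73 (mod 221)
28^4 ≡ 55 (mod 221)
28^6 ≡ 25 (mod 221)
28^8 ≡ 152 (mod 221)
28^12 ≡ 183 (mod 221)
28^16 ≡ 120 (mod 221)
28^24 ≡ 118 (mod 221)
28^32 ≡ 35 (mod 221)
28^48 ≡ 1 (mod 221) ✓
So ord_221(28) = 48.

48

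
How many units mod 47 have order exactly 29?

φ(47) = 47 − 1 = 46 = 2 · 23.
Since (Z/47Z)^× is cyclic of order 46, the number of elements of order d is φ(d) when d | 46 and 0 otherwise.
Since 29 ∤ 46, the count is 0.

0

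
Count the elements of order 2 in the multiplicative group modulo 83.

φ(83) = 83 − 1 = 82 = 2 · 41.
In a cyclic group of order 82, there are φ(d) elements of order d for each divisor d of 82, and zero for non-divisors.
2 | 82, and φ(2) = 2 − 1 = 1.

1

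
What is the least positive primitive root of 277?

5

φ(277) = 277 − 1 = 276 = 2^2 · 3 · 23.
Test candidates g = 2, 3, … against the prime factors q ∈ {2, 3, 23} of φ(277): g is a generator iff g^(276/q) ≢ 1 for every such q.
g = 2: 2^138 ≡ 276; 2^92 ≡ 1 — hits 1, so not a primitive root.
g = 3: 3^138 ≡ 1 — hits 1, so not a primitive root.
g = 4: 4^138 ≡ 1 — hits 1, so not a primitive root.
g = 5: 5^138 ≡ 276; 5^92 ≡ 116; 5^12 ≡ 27 — none is 1, so 5 is a primitive root.
So 5 is the smallest generator of (Z/277Z)^×.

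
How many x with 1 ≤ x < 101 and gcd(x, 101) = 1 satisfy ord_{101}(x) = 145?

0

φ(101) = 101 − 1 = 100 = 2^2 · 5^2.
Since (Z/101Z)^× is cyclic of order 100, the number of elements of order d is φ(d) when d | 100 and 0 otherwise.
Here 100 is not a multiple of 145, so there are no elements of order 145.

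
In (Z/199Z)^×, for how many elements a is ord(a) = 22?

10

φ(199) = 199 − 1 = 198 = 2 · 3^2 · 11.
In a cyclic group of order 198, there are φ(d) elements of order d for each divisor d of 198, and zero for non-divisors.
22 = 2 · 11 divides 198, and φ(22) = 10.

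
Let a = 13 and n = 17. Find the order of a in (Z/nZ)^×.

By Lagrange's theorem, ord_17(13) divides φ(17) = 17 − 1 = 16 = 2^4.
Divisors of 16: 1, 2, 4, 8, 16.
Check 13^d mod 17 for each divisor in increasing order:
13^1 ≡ 13 (mod 17)
13^2 ≡ 16 (mod 17)
13^4 ≡ 1 (mod 17) ✓
So ord_17(13) = 4.

4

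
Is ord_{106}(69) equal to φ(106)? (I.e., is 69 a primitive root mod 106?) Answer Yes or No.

φ(106) = φ(2)·φ(53) = 1·52 = 52 = 2^2 · 13.
69 is a primitive root mod 106 iff 69^(φ(106)/q) ≢ 1 for every prime q | φ(106), i.e. q ∈ {2, 13}.
69^26 ≡ 1 (mod 106)  [q = 2: ≡ 1 ✗]
69^4 ≡ 81 (mod 106)  [q = 13: ≢ 1 ✓]
69^26 ≡ 1 shows ord(69) | 26, strictly less than φ(106); not a primitive root.

No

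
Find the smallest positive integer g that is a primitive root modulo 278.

φ(278) = φ(2)·φ(139) = 1·138 = 138 = 2 · 3 · 23.
Test candidates g = 2, 3, … against the prime factors q ∈ {2, 3, 23} of φ(278): g is a generator iff g^(138/q) ≢ 1 for every such q.
g = 2: gcd(2, 278) = 2 > 1, not a unit — skip.
g = 3: 3^69 ≡ 277; 3^46 ≡ 181; 3^6 ≡ 173 — none is 1, so 3 is a primitive root.
Hence the least primitive root of 278 is 3.

3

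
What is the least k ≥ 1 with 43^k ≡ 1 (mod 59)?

58

ord(43) | φ(59) = 59 − 1 = 58 = 2 · 29.
Divisors of 58: 1, 2, 29, 58.
Compute 43^d (mod 59) for the divisors d until we hit 1:
43^1 ≡ 43
43^2 ≡ 20
43^29 ≡ 58
43^58 ≡ 1
The smallest such exponent is 58, so the order of 43 is 58.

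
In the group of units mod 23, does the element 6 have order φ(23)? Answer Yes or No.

No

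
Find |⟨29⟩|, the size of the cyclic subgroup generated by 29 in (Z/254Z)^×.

126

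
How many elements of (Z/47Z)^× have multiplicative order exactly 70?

0

φ(47) = 47 − 1 = 46 = 2 · 23.
Since (Z/47Z)^× is cyclic of order 46, the number of elements of order d is φ(d) when d | 46 and 0 otherwise.
Since 70 ∤ 46, the count is 0.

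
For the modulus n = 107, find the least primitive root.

2

φ(107) = 107 − 1 = 106 = 2 · 53.
g is a primitive root iff g^(106/q) ≢ 1 (mod 107) for each prime q ∈ {2, 53}.
g = 2: 2^53 ≡ 106; 2^2 ≡ 4 — none is 1, so 2 is a primitive root.
The smallest primitive root modulo 107 is 2.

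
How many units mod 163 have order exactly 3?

φ(163) = 163 − 1 = 162 = 2 · 3^4.
Since (Z/163Z)^× is cyclic of order 162, the number of elements of order d is φ(d) when d | 162 and 0 otherwise.
3 | 162, and φ(3) = 3 − 1 = 2.

2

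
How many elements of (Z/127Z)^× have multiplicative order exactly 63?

φ(127) = 127 − 1 = 126 = 2 · 3^2 · 7.
In a cyclic group of order 126, there are φ(d) elements of order d for each divisor d of 126, and zero for non-divisors.
63 = 3^2 · 7 divides 126, and φ(63) = 36.

36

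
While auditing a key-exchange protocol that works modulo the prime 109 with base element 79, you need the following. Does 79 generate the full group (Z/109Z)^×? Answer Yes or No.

Yes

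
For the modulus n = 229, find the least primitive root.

φ(229) = 229 − 1 = 228 = 2^2 · 3 · 19.
g is a primitive root iff g^(228/q) ≢ 1 (mod 229) for each prime q ∈ {2, 3, 19}.
g = 2: 2^114 ≡ 228; 2^76 ≡ 1 — hits 1, so not a primitive root.
g = 3: 3^114 ≡ 1 — hits 1, so not a primitive root.
g = 4: 4^114 ≡ 1 — hits 1, so not a primitive root.
g = 5: 5^114 ≡ 1 — hits 1, so not a primitive root.
g = 6: 6^114 ≡ 228; 6^76 ≡ 134; 6^12 ≡ 165 — none is 1, so 6 is a primitive root.
So 6 is the smallest generator of (Z/229Z)^×.

6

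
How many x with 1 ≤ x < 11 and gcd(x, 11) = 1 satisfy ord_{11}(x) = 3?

φ(11) = 11 − 1 = 10 = 2 · 5.
In a cyclic group of order 10, there are φ(d) elements of order d for each divisor d of 10, and zero for non-divisors.
3 does not divide 10, so no element of (Z/11Z)^× has order 3.

0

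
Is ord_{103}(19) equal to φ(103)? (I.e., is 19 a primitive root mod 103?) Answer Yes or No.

No

φ(103) = 103 − 1 = 102 = 2 · 3 · 17.
Test 19^(102/q) mod 103 for each prime factor q of 102:
19^51 ≡ 1 (mod 103)  [q = 2: ≡ 1 ✗]
19^34 ≡ 46 (mod 103)  [q = 3: ≢ 1 ✓]
19^6 ≡ 13 (mod 103)  [q = 17: ≢ 1 ✓]
19^51 ≡ 1 shows ord(19) | 51, strictly less than φ(103); not a primitive root.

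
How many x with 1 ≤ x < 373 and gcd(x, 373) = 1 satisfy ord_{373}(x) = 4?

φ(373) = 373 − 1 = 372 = 2^2 · 3 · 31.
(Z/373Z)^× is cyclic (|G| = 372); a cyclic group of order m has exactly φ(d) elements of each order d | m, and none otherwise.
4 = 2^2 divides 372, and φ(4) = 2.

2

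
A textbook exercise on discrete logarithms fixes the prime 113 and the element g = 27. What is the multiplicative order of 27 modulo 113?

The order of 27 must divide φ(113) = 113 − 1 = 112 = 2^4 · 7.
Divisors of 112: 1, 2, 4, 7, 8, 14, 16, 28, 56, 112.
Evaluate successive powers at the divisors of 112:
27^1 ≡ 27 (mod 113)
27^2 ≡ 51 (mod 113)
27^4 ≡ 2 (mod 113)
27^7 ≡ 42 (mod 113)
27^8 ≡ 4 (mod 113)
27^14 ≡ 69 (mod 113)
27^16 ≡ 16 (mod 113)
27^28 ≡ 15 (mod 113)
27^56 ≡ 112 (mod 113)
27^112 ≡ 1 (mod 113) ✓
The smallest such exponent is 112, so the order of 27 is 112.

112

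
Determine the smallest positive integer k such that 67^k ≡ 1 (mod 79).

ord(67) | φ(79) = 79 − 1 = 78 = 2 · 3 · 13.
Divisors of 78: 1, 2, 3, 6, 13, 26, 39, 78.
Test each divisor d:
67^1 ≡ 67 (mod 79)
67^2 ≡ 65 (mod 79)
67^3 ≡ 10 (mod 79)
67^6 ≡ 21 (mod 79)
67^13 ≡ 1 (mod 79) ✓
Hence ord(67) = 13.

13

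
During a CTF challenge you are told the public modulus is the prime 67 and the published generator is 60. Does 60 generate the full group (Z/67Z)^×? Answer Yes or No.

φ(67) = 67 − 1 = 66 = 2 · 3 · 11.
An element g generates (Z/67Z)^× iff g^(66/q) ≢ 1 (mod 67) for each prime q ∈ {2, 3, 11}.
60^33 ≡ 1 (mod 67)  [q = 2: ≡ 1 ✗]
60^22 ≡ 29 (mod 67)  [q = 3: ≢ 1 ✓]
60^6 ≡ 64 (mod 67)  [q = 11: ≢ 1 ✓]
60^33 ≡ 1 shows ord(60) | 33, strictly less than φ(67); not a primitive root.

No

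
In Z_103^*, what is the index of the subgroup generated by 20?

1

ord(20) | φ(103) = 103 − 1 = 102 = 2 · 3 · 17.
Divisors of 102: 1, 2, 3, 6, 17, 34, 51, 102.
Compute 20^d (mod 103) for the divisors d until we hit 1:
20^1 ≡ 20 (mod 103)
20^2 ≡ 91 (mod 103)
20^3 ≡ 69 (mod 103)
20^6 ≡ 23 (mod 103)
20^17 ≡ 47 (mod 103)
20^34 ≡ 46 (mod 103)
20^51 ≡ 102 (mod 103)
20^102 ≡ 1 (mod 103) ✓
So ord_103(20) = 102, hence |⟨20⟩| = 102.
[(Z/103Z)^× : ⟨20⟩] = 102/102 = 1.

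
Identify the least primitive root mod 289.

3

φ(289) = φ(17^2) = 17·(17−1) = 272 = 2^4 · 17.
g is a primitive root iff g^(272/q) ≢ 1 (mod 289) for each prime q ∈ {2, 17}.
g = 2: 2^136 ≡ 1 — hits 1, so not a primitive root.
g = 3: 3^136 ≡ 288; 3^16 ≡ 171 — none is 1, so 3 is a primitive root.
Hence the least primitive root of 289 is 3.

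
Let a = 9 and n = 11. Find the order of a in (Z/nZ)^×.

5

By Lagrange's theorem, ord_11(9) divides φ(11) = 11 − 1 = 10 = 2 · 5.
Divisors of 10: 1, 2, 5, 10.
Test each divisor d:
9^1 ≡ 9
9^2 ≡ 4
9^5 ≡ 1
Hence ord(9) = 5.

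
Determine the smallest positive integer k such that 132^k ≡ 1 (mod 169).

156

The order of 132 must divide φ(169) = φ(13^2) = 13·(13−1) = 156 = 2^2 · 3 · 13.
Divisors of 156: 1, 2, 3, 4, 6, 12, 13, 26, 39, 52, 78, 156.
Evaluate successive powers at the divisors of 156:
132^1 ≡ 132 (mod 169)
132^2 ≡ 17 (mod 169)
132^3 ≡ 47 (mod 169)
132^4 ≡ 120 (mod 169)
132^6 ≡ 12 (mod 169)
132^12 ≡ 144 (mod 169)
132^13 ≡ 80 (mod 169)
132^26 ≡ 147 (mod 169)
132^39 ≡ 99 (mod 169)
132^52 ≡ 146 (mod 169)
132^78 ≡ 168 (mod 169)
132^156 ≡ 1 (mod 169) ✓
The smallest such exponent is 156, so the order of 132 is 156.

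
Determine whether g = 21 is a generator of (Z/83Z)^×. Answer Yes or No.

φ(83) = 83 − 1 = 82 = 2 · 41.
An element g generates (Z/83Z)^× iff g^(82/q) ≢ 1 (mod 83) for each prime q ∈ {2, 41}.
21^41 ≡ 1 (mod 83)  [q = 2: ≡ 1 ✗]
21^2 ≡ 26 (mod 83)  [q = 41: ≢ 1 ✓]
Since 21^41 ≡ 1, the order of 21 divides 41 < 82, so 21 is not a primitive root.

No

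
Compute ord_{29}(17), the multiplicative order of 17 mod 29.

Since 17 ∈ (Z/29Z)^×, its order divides φ(29) = 29 − 1 = 28 = 2^2 · 7.
Divisors of 28: 1, 2, 4, 7, 14, 28.
Check 17^d mod 29 for each divisor in increasing order:
17^1 ≡ 17 (mod 29)
17^2 ≡ 28 (mod 29)
17^4 ≡ 1 (mod 29) ✓
Therefore the multiplicative order of 17 modulo 29 is 4.

4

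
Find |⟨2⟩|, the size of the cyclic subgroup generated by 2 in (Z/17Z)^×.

8

Since 2 ∈ (Z/17Z)^×, its order divides φ(17) = 17 − 1 = 16 = 2^4.
Divisors of 16: 1, 2, 4, 8, 16.
Compute 2^d (mod 17) for the divisors d until we hit 1:
2^1 ≡ 2 (mod 17)
2^2 ≡ 4 (mod 17)
2^4 ≡ 16 (mod 17)
2^8 ≡ 1 (mod 17) ✓
The smallest such exponent is 8, so the order of 2 is 8.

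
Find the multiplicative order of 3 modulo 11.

The order of 3 must divide φ(11) = 11 − 1 = 10 = 2 · 5.
Divisors of 10: 1, 2, 5, 10.
Test each divisor d:
3^1 ≡ 3 (mod 11)
3^2 ≡ 9 (mod 11)
3^5 ≡ 1 (mod 11) ✓
Hence ord(3) = 5.

5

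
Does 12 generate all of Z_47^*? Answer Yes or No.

φ(47) = 47 − 1 = 46 = 2 · 23.
An element g generates (Z/47Z)^× iff g^(46/q) ≢ 1 (mod 47) for each prime q ∈ {2, 23}.
12^23 ≡ 1 (mod 47)  [q = 2: ≡ 1 ✗]
12^2 ≡ 3 (mod 47)  [q = 23: ≢ 1 ✓]
The check at q = 2 fails, so 12 generates a proper subgroup.

No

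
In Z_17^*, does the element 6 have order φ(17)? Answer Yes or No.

φ(17) = 17 − 1 = 16 = 2^4.
6 is a primitive root mod 17 iff 6^(φ(17)/q) ≢ 1 for every prime q | φ(17), i.e. q ∈ {2}.
6^8 ≡ 16 (mod 17)  [q = 2: ≢ 1 ✓]
All checks pass, so 6 has order 16 and is a primitive root modulo 17.

Yes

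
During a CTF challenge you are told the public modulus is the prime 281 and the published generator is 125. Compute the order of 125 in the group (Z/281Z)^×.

140

Since 125 ∈ (Z/281Z)^×, its order divides φ(281) = 281 − 1 = 280 = 2^3 · 5 · 7.
Divisors of 280: 1, 2, 4, 5, 7, 8, 10, 14, 20, 28, 35, 40, 56, 70, 140, 280.
Compute 125^d (mod 281) for the divisors d until we hit 1:
125^1 ≡ 125 (mod 281)
125^2 ≡ 170 (mod 281)
125^4 ≡ 238 (mod 281)
125^5 ≡ 245 (mod 281)
125^7 ≡ 62 (mod 281)
125^8 ≡ 163 (mod 281)
125^10 ≡ 172 (mod 281)
125^14 ≡ 191 (mod 281)
125^20 ≡ 79 (mod 281)
125^28 ≡ 232 (mod 281)
125^35 ≡ 53 (mod 281)
125^40 ≡ 59 (mod 281)
125^56 ≡ 153 (mod 281)
125^70 ≡ 280 (mod 281)
125^140 ≡ 1 (mod 281) ✓
Hence ord(125) = 140.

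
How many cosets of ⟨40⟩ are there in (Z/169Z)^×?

Since 40 ∈ (Z/169Z)^×, its order divides φ(169) = φ(13^2) = 13·(13−1) = 156 = 2^2 · 3 · 13.
Divisors of 156: 1, 2, 3, 4, 6, 12, 13, 26, 39, 52, 78, 156.
Compute 40^d (mod 169) for the divisors d until we hit 1:
40^1 ≡ 40 (mod 169)
40^2 ≡ 79 (mod 169)
40^3 ≡ 118 (mod 169)
40^4 ≡ 157 (mod 169)
40^6 ≡ 66 (mod 169)
40^12 ≡ 131 (mod 169)
40^13 ≡ 1 (mod 169) ✓
Thus |⟨40⟩| = ord(40) = 13.
The index is φ(169) / ord(40) = 156 / 13 = 12.

12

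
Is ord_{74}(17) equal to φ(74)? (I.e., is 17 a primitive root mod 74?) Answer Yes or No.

Yes

φ(74) = φ(2)·φ(37) = 1·36 = 36 = 2^2 · 3^2.
An element g generates (Z/74Z)^× iff g^(36/q) ≢ 1 (mod 74) for each prime q ∈ {2, 3}.
17^18 ≡ 73 (mod 74)  [q = 2: ≢ 1 ✓]
17^12 ≡ 63 (mod 74)  [q = 3: ≢ 1 ✓]
None equal 1, so ord_74(17) = 36: 17 is a primitive root.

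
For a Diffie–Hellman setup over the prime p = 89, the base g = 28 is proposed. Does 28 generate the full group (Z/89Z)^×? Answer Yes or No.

Yes

φ(89) = 89 − 1 = 88 = 2^3 · 11.
28 is a primitive root mod 89 iff 28^(φ(89)/q) ≢ 1 for every prime q | φ(89), i.e. q ∈ {2, 11}.
28^44 ≡ 88 (mod 89)  [q = 2: ≢ 1 ✓]
28^8 ≡ 39 (mod 89)  [q = 11: ≢ 1 ✓]
All checks pass, so 28 has order 88 and is a primitive root modulo 89.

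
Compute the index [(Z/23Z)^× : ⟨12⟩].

The order of 12 must divide φ(23) = 23 − 1 = 22 = 2 · 11.
Divisors of 22: 1, 2, 11, 22.
Check 12^d mod 23 for each divisor in increasing order:
12^1 ≡ 12 (mod 23)
12^2 ≡ 6 (mod 23)
12^11 ≡ 1 (mod 23) ✓
So ord_23(12) = 11, hence |⟨12⟩| = 11.
The index is φ(23) / ord(12) = 22 / 11 = 2.

2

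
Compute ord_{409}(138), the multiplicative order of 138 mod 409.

204

The order of 138 must divide φ(409) = 409 − 1 = 408 = 2^3 · 3 · 17.
Divisors of 408: 1, 2, 3, 4, 6, 8, 12, 17, 24, 34, 51, 68, 102, 136, 204, 408.
Compute 138^d (mod 409) for the divisors d until we hit 1:
138^1 ≡ 138 (mod 409)
138^2 ≡ 230 (mod 409)
138^3 ≡ 247 (mod 409)
138^4 ≡ 139 (mod 409)
138^6 ≡ 68 (mod 409)
138^8 ≡ 98 (mod 409)
138^12 ≡ 125 (mod 409)
138^17 ≡ 192 (mod 409)
138^24 ≡ 83 (mod 409)
138^34 ≡ 54 (mod 409)
138^51 ≡ 143 (mod 409)
138^68 ≡ 53 (mod 409)
138^102 ≡ 408 (mod 409)
138^136 ≡ 355 (mod 409)
138^204 ≡ 1 (mod 409) ✓
So ord_409(138) = 204.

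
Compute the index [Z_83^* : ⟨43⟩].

The order of 43 must divide φ(83) = 83 − 1 = 82 = 2 · 41.
Divisors of 82: 1, 2, 41, 82.
Test each divisor d:
43^1 ≡ 43 (mod 83)
43^2 ≡ 23 (mod 83)
43^41 ≡ 82 (mod 83)
43^82 ≡ 1 (mod 83) ✓
So ord_83(43) = 82, hence |⟨43⟩| = 82.
Index = |(Z/83Z)^×| / |⟨43⟩| = 82 / 82 = 1.

1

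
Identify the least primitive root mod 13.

2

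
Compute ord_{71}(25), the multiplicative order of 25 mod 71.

5

ord(25) | φ(71) = 71 − 1 = 70 = 2 · 5 · 7.
Divisors of 70: 1, 2, 5, 7, 10, 14, 35, 70.
Compute 25^d (mod 71) for the divisors d until we hit 1:
25^1 ≡ 25
25^2 ≡ 57
25^5 ≡ 1
Therefore the multiplicative order of 25 modulo 71 is 5.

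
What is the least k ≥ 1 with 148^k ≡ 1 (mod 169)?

The order of 148 must divide φ(169) = φ(13^2) = 13·(13−1) = 156 = 2^2 · 3 · 13.
Divisors of 156: 1, 2, 3, 4, 6, 12, 13, 26, 39, 52, 78, 156.
Compute 148^d (mod 169) for the divisors d until we hit 1:
148^1 ≡ 148 (mod 169)
148^2 ≡ 103 (mod 169)
148^3 ≡ 34 (mod 169)
148^4 ≡ 131 (mod 169)
148^6 ≡ 142 (mod 169)
148^12 ≡ 53 (mod 169)
148^13 ≡ 70 (mod 169)
148^26 ≡ 168 (mod 169)
148^39 ≡ 99 (mod 169)
148^52 ≡ 1 (mod 169) ✓
So ord_169(148) = 52.

52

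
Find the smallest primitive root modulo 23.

5

φ(23) = 23 − 1 = 22 = 2 · 11.
g is a primitive root iff g^(22/q) ≢ 1 (mod 23) for each prime q ∈ {2, 11}.
g = 2: 2^11 ≡ 1 — hits 1, so not a primitive root.
g = 3: 3^11 ≡ 1 — hits 1, so not a primitive root.
g = 4: 4^11 ≡ 1 — hits 1, so not a primitive root.
g = 5: 5^11 ≡ 22; 5^2 ≡ 2 — none is 1, so 5 is a primitive root.
So 5 is the smallest generator of (Z/23Z)^×.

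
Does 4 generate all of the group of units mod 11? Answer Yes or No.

φ(11) = 11 − 1 = 10 = 2 · 5.
4 is a primitive root mod 11 iff 4^(φ(11)/q) ≢ 1 for every prime q | φ(11), i.e. q ∈ {2, 5}.
4^5 ≡ 1 (mod 11)  [q = 2: ≡ 1 ✗]
4^2 ≡ 5 (mod 11)  [q = 5: ≢ 1 ✓]
4^5 ≡ 1 shows ord(4) | 5, strictly less than φ(11); not a primitive root.

No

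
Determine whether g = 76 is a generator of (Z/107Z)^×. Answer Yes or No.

No

φ(107) = 107 − 1 = 106 = 2 · 53.
An element g generates (Z/107Z)^× iff g^(106/q) ≢ 1 (mod 107) for each prime q ∈ {2, 53}.
76^53 ≡ 1 (mod 107)  [q = 2: ≡ 1 ✗]
76^2 ≡ 105 (mod 107)  [q = 53: ≢ 1 ✓]
Since 76^53 ≡ 1, the order of 76 divides 53 < 106, so 76 is not a primitive root.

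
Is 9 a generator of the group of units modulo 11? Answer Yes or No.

No

φ(11) = 11 − 1 = 10 = 2 · 5.
An element g generates (Z/11Z)^× iff g^(10/q) ≢ 1 (mod 11) for each prime q ∈ {2, 5}.
9^5 ≡ 1 (mod 11)  [q = 2: ≡ 1 ✗]
9^2 ≡ 4 (mod 11)  [q = 5: ≢ 1 ✓]
9^5 ≡ 1 shows ord(9) | 5, strictly less than φ(11); not a primitive root.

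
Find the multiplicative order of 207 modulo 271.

90

ord(207) | φ(271) = 271 − 1 = 270 = 2 · 3^3 · 5.
Divisors of 270: 1, 2, 3, 5, 6, 9, 10, 15, 18, 27, 30, 45, 54, 90, 135, 270.
Evaluate successive powers at the divisors of 270:
207^1 ≡ 207
207^2 ≡ 31
207^3 ≡ 184
207^5 ≡ 13
207^6 ≡ 252
207^9 ≡ 27
207^10 ≡ 169
207^15 ≡ 29
207^18 ≡ 187
207^27 ≡ 171
207^30 ≡ 28
207^45 ≡ 270
207^54 ≡ 244
207^90 ≡ 1
Therefore the multiplicative order of 207 modulo 271 is 90.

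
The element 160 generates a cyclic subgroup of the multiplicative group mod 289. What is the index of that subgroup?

The order of 160 must divide φ(289) = φ(17^2) = 17·(17−1) = 272 = 2^4 · 17.
Divisors of 272: 1, 2, 4, 8, 16, 17, 34, 68, 136, 272.
Evaluate successive powers at the divisors of 272:
160^1 ≡ 160 (mod 289)
160^2 ≡ 168 (mod 289)
160^4 ≡ 191 (mod 289)
160^8 ≡ 67 (mod 289)
160^16 ≡ 154 (mod 289)
160^17 ≡ 75 (mod 289)
160^34 ≡ 134 (mod 289)
160^68 ≡ 38 (mod 289)
160^136 ≡ 288 (mod 289)
160^272 ≡ 1 (mod 289) ✓
So ord_289(160) = 272, hence |⟨160⟩| = 272.
The index is φ(289) / ord(160) = 272 / 272 = 1.

1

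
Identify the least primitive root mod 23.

5

φ(23) = 23 − 1 = 22 = 2 · 11.
g is a primitive root iff g^(22/q) ≢ 1 (mod 23) for each prime q ∈ {2, 11}.
g = 2: 2^11 ≡ 1 — hits 1, so not a primitive root.
g = 3: 3^11 ≡ 1 — hits 1, so not a primitive root.
g = 4: 4^11 ≡ 1 — hits 1, so not a primitive root.
g = 5: 5^11 ≡ 22; 5^2 ≡ 2 — none is 1, so 5 is a primitive root.
The smallest primitive root modulo 23 is 5.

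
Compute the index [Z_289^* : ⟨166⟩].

4

The order of 166 must divide φ(289) = φ(17^2) = 17·(17−1) = 272 = 2^4 · 17.
Divisors of 272: 1, 2, 4, 8, 16, 17, 34, 68, 136, 272.
Check 166^d mod 289 for each divisor in increasing order:
166^1 ≡ 166 (mod 289)
166^2 ≡ 101 (mod 289)
166^4 ≡ 86 (mod 289)
166^8 ≡ 171 (mod 289)
166^16 ≡ 52 (mod 289)
166^17 ≡ 251 (mod 289)
166^34 ≡ 288 (mod 289)
166^68 ≡ 1 (mod 289) ✓
The order of 166 is 68, so the subgroup it generates has 68 elements.
Index = |(Z/289Z)^×| / |⟨166⟩| = 272 / 68 = 4.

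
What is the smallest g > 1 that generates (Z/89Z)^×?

3

φ(89) = 89 − 1 = 88 = 2^3 · 11.
Test candidates g = 2, 3, … against the prime factors q ∈ {2, 11} of φ(89): g is a generator iff g^(88/q) ≢ 1 for every such q.
g = 2: 2^44 ≡ 1 — hits 1, so not a primitive root.
g = 3: 3^44 ≡ 88; 3^8 ≡ 64 — none is 1, so 3 is a primitive root.
The smallest primitive root modulo 89 is 3.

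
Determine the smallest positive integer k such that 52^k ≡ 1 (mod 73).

ord(52) | φ(73) = 73 − 1 = 72 = 2^3 · 3^2.
Divisors of 72: 1, 2, 3, 4, 6, 8, 9, 12, 18, 24, 36, 72.
Evaluate successive powers at the divisors of 72:
52^1 ≡ 52
52^2 ≡ 3
52^3 ≡ 10
52^4 ≡ 9
52^6 ≡ 27
52^8 ≡ 8
52^9 ≡ 51
52^12 ≡ 72
52^18 ≡ 46
52^24 ≡ 1
Therefore the multiplicative order of 52 modulo 73 is 24.

24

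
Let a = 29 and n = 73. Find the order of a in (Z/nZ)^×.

72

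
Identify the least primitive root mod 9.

2

φ(9) = φ(3^2) = 3·(3−1) = 6 = 2 · 3.
g is a primitive root iff g^(6/q) ≢ 1 (mod 9) for each prime q ∈ {2, 3}.
g = 2: 2^3 ≡ 8; 2^2 ≡ 4 — none is 1, so 2 is a primitive root.
Hence the least primitive root of 9 is 2.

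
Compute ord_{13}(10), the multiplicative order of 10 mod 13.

6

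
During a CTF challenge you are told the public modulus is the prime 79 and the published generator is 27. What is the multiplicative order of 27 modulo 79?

By Lagrange's theorem, ord_79(27) divides φ(79) = 79 − 1 = 78 = 2 · 3 · 13.
Divisors of 78: 1, 2, 3, 6, 13, 26, 39, 78.
Check 27^d mod 79 for each divisor in increasing order:
27^1 ≡ 27 (mod 79)
27^2 ≡ 18 (mod 79)
27^3 ≡ 12 (mod 79)
27^6 ≡ 65 (mod 79)
27^13 ≡ 78 (mod 79)
27^26 ≡ 1 (mod 79) ✓
Hence ord(27) = 26.

26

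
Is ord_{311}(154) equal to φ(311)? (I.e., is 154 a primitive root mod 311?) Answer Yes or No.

Yes

φ(311) = 311 − 1 = 310 = 2 · 5 · 31.
Test 154^(310/q) mod 311 for each prime factor q of 310:
154^155 ≡ 310 (mod 311)  [q = 2: ≢ 1 ✓]
154^62 ≡ 52 (mod 311)  [q = 5: ≢ 1 ✓]
154^10 ≡ 126 (mod 311)  [q = 31: ≢ 1 ✓]
None equal 1, so ord_311(154) = 310: 154 is a primitive root.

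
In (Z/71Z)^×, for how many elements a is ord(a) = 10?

4

φ(71) = 71 − 1 = 70 = 2 · 5 · 7.
In a cyclic group of order 70, there are φ(d) elements of order d for each divisor d of 70, and zero for non-divisors.
10 = 2 · 5 divides 70, and φ(10) = 4.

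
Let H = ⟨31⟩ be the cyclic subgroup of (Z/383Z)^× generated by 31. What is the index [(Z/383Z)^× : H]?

By Lagrange's theorem, ord_383(31) divides φ(383) = 383 − 1 = 382 = 2 · 191.
Divisors of 382: 1, 2, 191, 382.
Check 31^d mod 383 for each divisor in increasing order:
31^1 ≡ 31 (mod 383)
31^2 ≡ 195 (mod 383)
31^191 ≡ 1 (mod 383) ✓
The order of 31 is 191, so the subgroup it generates has 191 elements.
The index is φ(383) / ord(31) = 382 / 191 = 2.

2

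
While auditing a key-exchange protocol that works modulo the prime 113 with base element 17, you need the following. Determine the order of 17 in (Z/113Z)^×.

The order of 17 must divide φ(113) = 113 − 1 = 112 = 2^4 · 7.
Divisors of 112: 1, 2, 4, 7, 8, 14, 16, 28, 56, 112.
Evaluate successive powers at the divisors of 112:
17^1 ≡ 17
17^2 ≡ 63
17^4 ≡ 14
17^7 ≡ 78
17^8 ≡ 83
17^14 ≡ 95
17^16 ≡ 109
17^28 ≡ 98
17^56 ≡ 112
17^112 ≡ 1
Therefore the multiplicative order of 17 modulo 113 is 112.

112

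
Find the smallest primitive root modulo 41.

6

φ(41) = 41 − 1 = 40 = 2^3 · 5.
Test candidates g = 2, 3, … against the prime factors q ∈ {2, 5} of φ(41): g is a generator iff g^(40/q) ≢ 1 for every such q.
g = 2: 2^20 ≡ 1 — hits 1, so not a primitive root.
g = 3: 3^20 ≡ 40; 3^8 ≡ 1 — hits 1, so not a primitive root.
g = 4: 4^20 ≡ 1 — hits 1, so not a primitive root.
g = 5: 5^20 ≡ 1 — hits 1, so not a primitive root.
g = 6: 6^20 ≡ 40; 6^8 ≡ 10 — none is 1, so 6 is a primitive root.
Hence the least primitive root of 41 is 6.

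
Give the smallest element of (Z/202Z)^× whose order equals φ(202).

φ(202) = φ(2)·φ(101) = 1·100 = 100 = 2^2 · 5^2.
g is a primitive root iff g^(100/q) ≢ 1 (mod 202) for each prime q ∈ {2, 5}.
g = 2: gcd(2, 202) = 2 > 1, not a unit — skip.
g = 3: 3^50 ≡ 201; 3^20 ≡ 185 — none is 1, so 3 is a primitive root.
Hence the least primitive root of 202 is 3.

3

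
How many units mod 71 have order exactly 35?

24

φ(71) = 71 − 1 = 70 = 2 · 5 · 7.
Since (Z/71Z)^× is cyclic of order 70, the number of elements of order d is φ(d) when d | 70 and 0 otherwise.
35 = 5 · 7 divides 70, and φ(35) = 24.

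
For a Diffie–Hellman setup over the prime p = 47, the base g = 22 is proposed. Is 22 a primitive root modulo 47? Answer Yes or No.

Yes

φ(47) = 47 − 1 = 46 = 2 · 23.
An element g generates (Z/47Z)^× iff g^(46/q) ≢ 1 (mod 47) for each prime q ∈ {2, 23}.
22^23 ≡ 46 (mod 47)  [q = 2: ≢ 1 ✓]
22^2 ≡ 14 (mod 47)  [q = 23: ≢ 1 ✓]
All checks pass, so 22 has order 46 and is a primitive root modulo 47.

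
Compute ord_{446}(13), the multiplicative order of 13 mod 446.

74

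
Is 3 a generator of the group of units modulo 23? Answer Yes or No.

φ(23) = 23 − 1 = 22 = 2 · 11.
An element g generates (Z/23Z)^× iff g^(22/q) ≢ 1 (mod 23) for each prime q ∈ {2, 11}.
3^11 ≡ 1 (mod 23)  [q = 2: ≡ 1 ✗]
3^2 ≡ 9 (mod 23)  [q = 11: ≢ 1 ✓]
The check at q = 2 fails, so 3 generates a proper subgroup.

No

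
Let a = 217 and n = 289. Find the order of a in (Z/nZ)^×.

The order of 217 must divide φ(289) = φ(17^2) = 17·(17−1) = 272 = 2^4 · 17.
Divisors of 272: 1, 2, 4, 8, 16, 17, 34, 68, 136, 272.
Evaluate successive powers at the divisors of 272:
217^1 ≡ 217
217^2 ≡ 271
217^4 ≡ 35
217^8 ≡ 69
217^16 ≡ 137
217^17 ≡ 251
217^34 ≡ 288
217^68 ≡ 1
Therefore the multiplicative order of 217 modulo 289 is 68.

68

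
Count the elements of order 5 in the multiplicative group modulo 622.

4

φ(622) = φ(2)·φ(311) = 1·310 = 310 = 2 · 5 · 31.
In a cyclic group of order 310, there are φ(d) elements of order d for each divisor d of 310, and zero for non-divisors.
5 | 310, and φ(5) = 5 − 1 = 4.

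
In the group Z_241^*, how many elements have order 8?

4

φ(241) = 241 − 1 = 240 = 2^4 · 3 · 5.
In a cyclic group of order 240, there are φ(d) elements of order d for each divisor d of 240, and zero for non-divisors.
8 = 2^3 divides 240, and φ(8) = 4.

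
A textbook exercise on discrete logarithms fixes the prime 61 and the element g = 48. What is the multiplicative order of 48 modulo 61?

6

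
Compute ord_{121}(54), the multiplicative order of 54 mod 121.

22

ord(54) | φ(121) = φ(11^2) = 11·(11−1) = 110 = 2 · 5 · 11.
Divisors of 110: 1, 2, 5, 10, 11, 22, 55, 110.
Check 54^d mod 121 for each divisor in increasing order:
54^1 ≡ 54 (mod 121)
54^2 ≡ 12 (mod 121)
54^5 ≡ 32 (mod 121)
54^10 ≡ 56 (mod 121)
54^11 ≡ 120 (mod 121)
54^22 ≡ 1 (mod 121) ✓
So ord_121(54) = 22.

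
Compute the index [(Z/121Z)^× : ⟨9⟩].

22

ord(9) | φ(121) = φ(11^2) = 11·(11−1) = 110 = 2 · 5 · 11.
Divisors of 110: 1, 2, 5, 10, 11, 22, 55, 110.
Test each divisor d:
9^1 ≡ 9
9^2 ≡ 81
9^5 ≡ 1
Thus |⟨9⟩| = ord(9) = 5.
[(Z/121Z)^× : ⟨9⟩] = 110/5 = 22.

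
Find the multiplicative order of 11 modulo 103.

102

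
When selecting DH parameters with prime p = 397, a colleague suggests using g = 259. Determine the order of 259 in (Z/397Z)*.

396

Since 259 ∈ (Z/397Z)^×, its order divides φ(397) = 397 − 1 = 396 = 2^2 · 3^2 · 11.
Divisors of 396: 1, 2, 3, 4, 6, 9, 11, 12, 18, 22, 33, 36, 44, 66, 99, 132, 198, 396.
Compute 259^d (mod 397) for the divisors d until we hit 1:
259^1 ≡ 259 (mod 397)
259^2 ≡ 385 (mod 397)
259^3 ≡ 68 (mod 397)
259^4 ≡ 144 (mod 397)
259^6 ≡ 257 (mod 397)
259^9 ≡ 8 (mod 397)
259^11 ≡ 301 (mod 397)
259^12 ≡ 147 (mod 397)
259^18 ≡ 64 (mod 397)
259^22 ≡ 85 (mod 397)
259^33 ≡ 177 (mod 397)
259^36 ≡ 126 (mod 397)
259^44 ≡ 79 (mod 397)
259^66 ≡ 363 (mod 397)
259^99 ≡ 334 (mod 397)
259^132 ≡ 362 (mod 397)
259^198 ≡ 396 (mod 397)
259^396 ≡ 1 (mod 397) ✓
Hence ord(259) = 396.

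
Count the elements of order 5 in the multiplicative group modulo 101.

4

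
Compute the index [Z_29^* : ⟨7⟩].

4

Since 7 ∈ (Z/29Z)^×, its order divides φ(29) = 29 − 1 = 28 = 2^2 · 7.
Divisors of 28: 1, 2, 4, 7, 14, 28.
Check 7^d mod 29 for each divisor in increasing order:
7^1 ≡ 7 (mod 29)
7^2 ≡ 20 (mod 29)
7^4 ≡ 23 (mod 29)
7^7 ≡ 1 (mod 29) ✓
The order of 7 is 7, so the subgroup it generates has 7 elements.
The index is φ(29) / ord(7) = 28 / 7 = 4.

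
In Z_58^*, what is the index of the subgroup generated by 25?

4

Since 25 ∈ (Z/58Z)^×, its order divides φ(58) = φ(2)·φ(29) = 1·28 = 28 = 2^2 · 7.
Divisors of 28: 1, 2, 4, 7, 14, 28.
Test each divisor d:
25^1 ≡ 25
25^2 ≡ 45
25^4 ≡ 53
25^7 ≡ 1
The order of 25 is 7, so the subgroup it generates has 7 elements.
[(Z/58Z)^× : ⟨25⟩] = 28/7 = 4.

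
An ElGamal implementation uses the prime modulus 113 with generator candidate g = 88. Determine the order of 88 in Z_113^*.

56

The order of 88 must divide φ(113) = 113 − 1 = 112 = 2^4 · 7.
Divisors of 112: 1, 2, 4, 7, 8, 14, 16, 28, 56, 112.
Compute 88^d (mod 113) for the divisors d until we hit 1:
88^1 ≡ 88
88^2 ≡ 60
88^4 ≡ 97
88^7 ≡ 44
88^8 ≡ 30
88^14 ≡ 15
88^16 ≡ 109
88^28 ≡ 112
88^56 ≡ 1
So ord_113(88) = 56.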